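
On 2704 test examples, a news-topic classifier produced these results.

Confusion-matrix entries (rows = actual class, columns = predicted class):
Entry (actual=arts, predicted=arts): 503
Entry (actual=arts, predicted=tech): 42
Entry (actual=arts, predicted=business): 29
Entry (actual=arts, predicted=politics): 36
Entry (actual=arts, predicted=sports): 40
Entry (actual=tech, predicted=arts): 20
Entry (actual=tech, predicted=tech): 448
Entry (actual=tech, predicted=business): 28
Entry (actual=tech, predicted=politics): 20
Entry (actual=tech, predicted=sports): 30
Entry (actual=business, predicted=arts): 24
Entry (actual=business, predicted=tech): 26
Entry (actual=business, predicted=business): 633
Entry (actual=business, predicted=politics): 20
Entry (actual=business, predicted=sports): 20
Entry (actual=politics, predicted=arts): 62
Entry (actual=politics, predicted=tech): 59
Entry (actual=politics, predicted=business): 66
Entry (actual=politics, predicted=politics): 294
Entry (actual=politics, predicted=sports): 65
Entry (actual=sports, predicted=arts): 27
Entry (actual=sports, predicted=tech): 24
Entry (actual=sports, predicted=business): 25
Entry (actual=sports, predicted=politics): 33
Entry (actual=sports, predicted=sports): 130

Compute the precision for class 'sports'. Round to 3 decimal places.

Take TP from the diagonal, FP from the rest of the 'sports' prediction marginal, FN from the rest of the 'sports' actual marginal.
precision = TP/(TP+FP).
sports: TP=130, FP=40+30+20+65=155 → 130/285 = 0.4561

0.456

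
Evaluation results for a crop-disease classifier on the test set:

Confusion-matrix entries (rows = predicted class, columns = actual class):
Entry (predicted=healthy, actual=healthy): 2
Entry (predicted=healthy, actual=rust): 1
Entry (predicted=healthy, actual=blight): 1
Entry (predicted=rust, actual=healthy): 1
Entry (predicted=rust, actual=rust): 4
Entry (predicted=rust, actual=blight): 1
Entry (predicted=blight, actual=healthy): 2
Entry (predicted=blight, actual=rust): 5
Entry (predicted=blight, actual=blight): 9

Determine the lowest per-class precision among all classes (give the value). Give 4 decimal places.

Per-class precision (TP/(TP+FP)):
  healthy: TP=2, FP=1+1=2 → 2/4 = 0.50000
  rust: TP=4, FP=1+1=2 → 4/6 = 0.66667
  blight: TP=9, FP=2+5=7 → 9/16 = 0.56250
Lowest is class 'healthy' with precision = 0.5000.

0.5000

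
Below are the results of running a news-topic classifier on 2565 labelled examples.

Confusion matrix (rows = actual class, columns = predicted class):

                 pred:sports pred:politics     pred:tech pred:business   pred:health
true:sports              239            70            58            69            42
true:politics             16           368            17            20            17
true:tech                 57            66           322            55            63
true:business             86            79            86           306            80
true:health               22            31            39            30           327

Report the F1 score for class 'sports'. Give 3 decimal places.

0.532

Take TP from the diagonal, FP from the rest of the 'sports' prediction marginal, FN from the rest of the 'sports' actual marginal.
F1 score = 2·TP/(2·TP+FP+FN).
sports: TP=239, FP=16+57+86+22=181, FN=70+58+69+42=239 → 478/898 = 0.5323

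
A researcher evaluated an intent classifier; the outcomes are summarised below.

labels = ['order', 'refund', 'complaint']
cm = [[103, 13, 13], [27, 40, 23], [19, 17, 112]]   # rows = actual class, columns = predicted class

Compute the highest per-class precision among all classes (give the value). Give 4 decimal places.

Per-class precision (TP/(TP+FP)):
  order: TP=103, FP=27+19=46 → 103/149 = 0.69128
  refund: TP=40, FP=13+17=30 → 40/70 = 0.57143
  complaint: TP=112, FP=13+23=36 → 112/148 = 0.75676
Highest is class 'complaint' with precision = 0.7568.

0.7568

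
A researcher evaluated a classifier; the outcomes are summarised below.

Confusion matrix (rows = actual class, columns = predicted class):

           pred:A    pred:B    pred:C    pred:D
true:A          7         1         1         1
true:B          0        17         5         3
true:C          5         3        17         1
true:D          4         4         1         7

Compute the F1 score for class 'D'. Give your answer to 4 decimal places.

F1 score = 2·TP/(2·TP+FP+FN).
D: TP=7, FP=1+3+1=5, FN=4+4+1=9 → 14/28 = 0.50000

0.5000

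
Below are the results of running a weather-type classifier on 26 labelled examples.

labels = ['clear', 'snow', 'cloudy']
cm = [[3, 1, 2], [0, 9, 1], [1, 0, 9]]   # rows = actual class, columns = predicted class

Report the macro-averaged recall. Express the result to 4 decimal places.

Per-class recall (TP/(TP+FN)):
  clear: TP=3, FN=1+2=3 → 3/6 = 0.50000
  snow: TP=9, FN=0+1=1 → 9/10 = 0.90000
  cloudy: TP=9, FN=1+0=1 → 9/10 = 0.90000
Macro-recall = mean = (0.50000 + 0.90000 + 0.90000) / 3 = 0.7667

0.7667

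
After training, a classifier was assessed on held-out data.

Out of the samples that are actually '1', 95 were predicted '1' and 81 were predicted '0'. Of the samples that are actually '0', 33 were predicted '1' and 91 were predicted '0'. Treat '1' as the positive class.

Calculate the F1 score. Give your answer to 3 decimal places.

0.625

Precision = TP/(TP+FP) = 95/128 = 0.7422
Recall = TP/(TP+FN) = 95/176 = 0.5398
F1 = 2·TP/(2·TP+FP+FN) = 190/304 = 0.625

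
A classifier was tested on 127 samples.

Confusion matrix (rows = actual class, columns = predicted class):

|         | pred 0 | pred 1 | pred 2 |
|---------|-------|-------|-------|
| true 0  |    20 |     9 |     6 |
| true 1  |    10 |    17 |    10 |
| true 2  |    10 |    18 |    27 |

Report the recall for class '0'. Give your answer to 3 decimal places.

recall = TP/(TP+FN).
0: TP=20, FN=9+6=15 → 20/35 = 0.5714

0.571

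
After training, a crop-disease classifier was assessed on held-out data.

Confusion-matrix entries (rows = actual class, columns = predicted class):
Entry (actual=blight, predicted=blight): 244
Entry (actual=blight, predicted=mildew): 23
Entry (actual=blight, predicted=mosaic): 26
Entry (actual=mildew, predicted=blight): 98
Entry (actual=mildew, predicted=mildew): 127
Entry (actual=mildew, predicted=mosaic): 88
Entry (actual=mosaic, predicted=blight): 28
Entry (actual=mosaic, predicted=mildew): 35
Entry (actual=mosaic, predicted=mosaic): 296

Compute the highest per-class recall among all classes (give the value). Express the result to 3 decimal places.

Per-class recall (TP/(TP+FN)):
  blight: TP=244, FN=23+26=49 → 244/293 = 0.8328
  mildew: TP=127, FN=98+88=186 → 127/313 = 0.4058
  mosaic: TP=296, FN=28+35=63 → 296/359 = 0.8245
Highest is class 'blight' with recall = 0.833.

0.833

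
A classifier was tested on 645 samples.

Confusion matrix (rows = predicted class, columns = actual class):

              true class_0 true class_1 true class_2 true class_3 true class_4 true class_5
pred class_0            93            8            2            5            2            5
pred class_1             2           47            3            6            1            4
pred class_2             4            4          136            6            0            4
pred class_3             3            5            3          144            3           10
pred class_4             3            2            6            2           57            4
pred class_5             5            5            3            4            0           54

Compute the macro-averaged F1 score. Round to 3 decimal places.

Per-class F1 score (2·TP/(2·TP+FP+FN)):
  class_0: TP=93, FP=8+2+5+2+5=22, FN=2+4+3+3+5=17 → 186/225 = 0.8267
  class_1: TP=47, FP=2+3+6+1+4=16, FN=8+4+5+2+5=24 → 94/134 = 0.7015
  class_2: TP=136, FP=4+4+6+0+4=18, FN=2+3+3+6+3=17 → 272/307 = 0.8860
  class_3: TP=144, FP=3+5+3+3+10=24, FN=5+6+6+2+4=23 → 288/335 = 0.8597
  class_4: TP=57, FP=3+2+6+2+4=17, FN=2+1+0+3+0=6 → 114/137 = 0.8321
  class_5: TP=54, FP=5+5+3+4+0=17, FN=5+4+4+10+4=27 → 108/152 = 0.7105
Macro-F1 score = mean = (0.8267 + 0.7015 + 0.8860 + 0.8597 + 0.8321 + 0.7105) / 6 = 0.803

0.803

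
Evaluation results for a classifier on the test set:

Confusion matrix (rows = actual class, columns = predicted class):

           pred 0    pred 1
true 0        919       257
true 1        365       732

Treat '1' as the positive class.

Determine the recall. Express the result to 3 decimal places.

Recall = TP/(TP+FN) = 732/(732+365) = 732/1097 = 0.667

0.667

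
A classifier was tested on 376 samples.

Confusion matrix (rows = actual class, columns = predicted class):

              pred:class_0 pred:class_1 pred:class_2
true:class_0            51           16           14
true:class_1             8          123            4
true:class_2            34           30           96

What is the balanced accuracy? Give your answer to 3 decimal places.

Balanced accuracy = mean of per-class recall.
  class_0: recall = 51/81 = 0.6296
  class_1: recall = 123/135 = 0.9111
  class_2: recall = 96/160 = 0.6000
Mean = (0.6296 + 0.9111 + 0.6000) / 3 = 0.714

0.714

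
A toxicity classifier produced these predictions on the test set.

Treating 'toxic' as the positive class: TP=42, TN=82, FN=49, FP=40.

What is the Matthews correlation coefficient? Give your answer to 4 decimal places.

0.1359

MCC = (TP·TN − FP·FN) / √((TP+FP)(TP+FN)(TN+FP)(TN+FN))
Numerator = 42·82 − 40·49 = 1484
Denominator = √(82·91·122·131) = √119257684 = 10920.5167
MCC = 1484 / 10920.5167 = 0.1359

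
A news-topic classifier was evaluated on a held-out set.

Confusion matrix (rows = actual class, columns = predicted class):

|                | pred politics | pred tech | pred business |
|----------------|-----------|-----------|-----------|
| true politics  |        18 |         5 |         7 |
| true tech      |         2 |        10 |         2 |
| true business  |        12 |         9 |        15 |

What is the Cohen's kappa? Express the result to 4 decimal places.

Observed agreement pₒ = trace/N = 43/80 = 0.53750
Expected agreement pₑ = Σ (rowᵢ·colᵢ)/N² = (30·32 + 14·24 + 36·24)/80² = 0.33750
κ = (pₒ − pₑ)/(1 − pₑ) = (0.53750 − 0.33750)/(1 − 0.33750) = 0.3019

0.3019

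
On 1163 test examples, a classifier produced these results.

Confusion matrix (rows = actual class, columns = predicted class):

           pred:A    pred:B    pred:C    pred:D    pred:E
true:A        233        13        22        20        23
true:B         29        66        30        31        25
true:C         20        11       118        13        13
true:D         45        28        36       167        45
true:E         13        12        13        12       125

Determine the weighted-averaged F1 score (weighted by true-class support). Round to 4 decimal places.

0.6037

Per-class F1 score (2·TP/(2·TP+FP+FN)):
  A: TP=233, FP=29+20+45+13=107, FN=13+22+20+23=78 → 466/651 = 0.71582
  B: TP=66, FP=13+11+28+12=64, FN=29+30+31+25=115 → 132/311 = 0.42444
  C: TP=118, FP=22+30+36+13=101, FN=20+11+13+13=57 → 236/394 = 0.59898
  D: TP=167, FP=20+31+13+12=76, FN=45+28+36+45=154 → 334/564 = 0.59220
  E: TP=125, FP=23+25+13+45=106, FN=13+12+13+12=50 → 250/406 = 0.61576
Weighted-F1 score = Σ (supportᵢ/N)·F1 scoreᵢ with N=1163: (311/1163)·0.71582 + (181/1163)·0.42444 + (175/1163)·0.59898 + (321/1163)·0.59220 + (175/1163)·0.61576 = 0.6037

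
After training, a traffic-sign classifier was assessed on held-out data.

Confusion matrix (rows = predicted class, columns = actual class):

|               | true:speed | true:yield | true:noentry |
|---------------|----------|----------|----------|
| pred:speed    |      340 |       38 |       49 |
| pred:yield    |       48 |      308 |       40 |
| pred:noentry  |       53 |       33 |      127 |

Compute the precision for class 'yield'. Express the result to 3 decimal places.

0.778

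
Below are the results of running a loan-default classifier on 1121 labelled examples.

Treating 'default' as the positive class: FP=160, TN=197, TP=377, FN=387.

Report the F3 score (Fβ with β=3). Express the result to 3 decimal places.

Fβ = (1+β²)·TP / ((1+β²)·TP + β²·FN + FP), with β²=9
= 10·377 / (10·377 + 9·387 + 160) = 0.509

0.509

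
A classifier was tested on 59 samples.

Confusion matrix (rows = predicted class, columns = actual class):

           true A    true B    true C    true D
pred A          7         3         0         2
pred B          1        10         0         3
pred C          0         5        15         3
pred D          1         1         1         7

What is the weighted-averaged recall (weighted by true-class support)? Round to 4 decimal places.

Per-class recall (TP/(TP+FN)):
  A: TP=7, FN=1+0+1=2 → 7/9 = 0.77778
  B: TP=10, FN=3+5+1=9 → 10/19 = 0.52632
  C: TP=15, FN=0+0+1=1 → 15/16 = 0.93750
  D: TP=7, FN=2+3+3=8 → 7/15 = 0.46667
Weighted-recall = Σ (supportᵢ/N)·recallᵢ with N=59: (9/59)·0.77778 + (19/59)·0.52632 + (16/59)·0.93750 + (15/59)·0.46667 = 0.6610

0.6610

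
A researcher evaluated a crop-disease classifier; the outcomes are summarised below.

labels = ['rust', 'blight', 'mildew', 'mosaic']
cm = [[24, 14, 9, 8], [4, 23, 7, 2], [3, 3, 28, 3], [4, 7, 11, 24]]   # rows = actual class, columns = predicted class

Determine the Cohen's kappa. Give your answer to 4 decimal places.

Observed agreement pₒ = trace/N = 99/174 = 0.56897
Expected agreement pₑ = Σ (rowᵢ·colᵢ)/N² = (55·35 + 36·47 + 37·55 + 46·37)/174² = 0.24290
κ = (pₒ − pₑ)/(1 − pₑ) = (0.56897 − 0.24290)/(1 − 0.24290) = 0.4307

0.4307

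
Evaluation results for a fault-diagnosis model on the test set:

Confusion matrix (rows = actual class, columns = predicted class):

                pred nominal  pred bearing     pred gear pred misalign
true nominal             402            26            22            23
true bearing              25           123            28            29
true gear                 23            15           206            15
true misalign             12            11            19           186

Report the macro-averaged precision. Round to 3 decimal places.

Per-class precision (TP/(TP+FP)):
  nominal: TP=402, FP=25+23+12=60 → 402/462 = 0.8701
  bearing: TP=123, FP=26+15+11=52 → 123/175 = 0.7029
  gear: TP=206, FP=22+28+19=69 → 206/275 = 0.7491
  misalign: TP=186, FP=23+29+15=67 → 186/253 = 0.7352
Macro-precision = mean = (0.8701 + 0.7029 + 0.7491 + 0.7352) / 4 = 0.764

0.764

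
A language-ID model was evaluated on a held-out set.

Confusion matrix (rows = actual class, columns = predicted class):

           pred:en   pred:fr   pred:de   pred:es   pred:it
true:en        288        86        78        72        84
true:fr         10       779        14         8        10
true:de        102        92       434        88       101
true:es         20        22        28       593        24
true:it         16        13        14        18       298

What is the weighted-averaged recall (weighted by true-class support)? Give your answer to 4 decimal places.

0.7266

Per-class recall (TP/(TP+FN)):
  en: TP=288, FN=86+78+72+84=320 → 288/608 = 0.47368
  fr: TP=779, FN=10+14+8+10=42 → 779/821 = 0.94884
  de: TP=434, FN=102+92+88+101=383 → 434/817 = 0.53121
  es: TP=593, FN=20+22+28+24=94 → 593/687 = 0.86317
  it: TP=298, FN=16+13+14+18=61 → 298/359 = 0.83008
Weighted-recall = Σ (supportᵢ/N)·recallᵢ with N=3292: (608/3292)·0.47368 + (821/3292)·0.94884 + (817/3292)·0.53121 + (687/3292)·0.86317 + (359/3292)·0.83008 = 0.7266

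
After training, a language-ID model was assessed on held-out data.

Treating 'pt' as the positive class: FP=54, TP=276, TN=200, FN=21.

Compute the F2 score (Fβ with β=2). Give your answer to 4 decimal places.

0.9091

Fβ = (1+β²)·TP / ((1+β²)·TP + β²·FN + FP), with β²=4
= 5·276 / (5·276 + 4·21 + 54) = 0.9091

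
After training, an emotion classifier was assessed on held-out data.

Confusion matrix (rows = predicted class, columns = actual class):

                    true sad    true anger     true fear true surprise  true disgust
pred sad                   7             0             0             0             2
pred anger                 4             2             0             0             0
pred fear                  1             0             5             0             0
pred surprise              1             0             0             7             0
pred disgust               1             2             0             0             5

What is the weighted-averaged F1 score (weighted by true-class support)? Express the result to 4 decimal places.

Per-class F1 score (2·TP/(2·TP+FP+FN)):
  sad: TP=7, FP=0+0+0+2=2, FN=4+1+1+1=7 → 14/23 = 0.60870
  anger: TP=2, FP=4+0+0+0=4, FN=0+0+0+2=2 → 4/10 = 0.40000
  fear: TP=5, FP=1+0+0+0=1, FN=0+0+0+0=0 → 10/11 = 0.90909
  surprise: TP=7, FP=1+0+0+0=1, FN=0+0+0+0=0 → 14/15 = 0.93333
  disgust: TP=5, FP=1+2+0+0=3, FN=2+0+0+0=2 → 10/15 = 0.66667
Weighted-F1 score = Σ (supportᵢ/N)·F1 scoreᵢ with N=37: (14/37)·0.60870 + (4/37)·0.40000 + (5/37)·0.90909 + (7/37)·0.93333 + (7/37)·0.66667 = 0.6991

0.6991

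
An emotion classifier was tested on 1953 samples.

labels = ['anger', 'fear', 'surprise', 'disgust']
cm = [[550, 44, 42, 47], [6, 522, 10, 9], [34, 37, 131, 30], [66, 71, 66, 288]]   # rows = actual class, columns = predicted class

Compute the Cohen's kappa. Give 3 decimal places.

0.673

Observed agreement pₒ = trace/N = 1491/1953 = 0.7634
Expected agreement pₑ = Σ (rowᵢ·colᵢ)/N² = (683·656 + 547·674 + 232·249 + 491·374)/1953² = 0.2774
κ = (pₒ − pₑ)/(1 − pₑ) = (0.7634 − 0.2774)/(1 − 0.2774) = 0.673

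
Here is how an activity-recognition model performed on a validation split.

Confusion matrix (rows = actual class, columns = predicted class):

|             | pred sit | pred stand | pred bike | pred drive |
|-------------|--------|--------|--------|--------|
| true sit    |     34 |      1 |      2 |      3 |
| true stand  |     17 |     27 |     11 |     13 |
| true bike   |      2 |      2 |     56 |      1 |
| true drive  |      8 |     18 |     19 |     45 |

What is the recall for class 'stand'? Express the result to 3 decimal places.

Take TP from the diagonal, FP from the rest of the 'stand' prediction marginal, FN from the rest of the 'stand' actual marginal.
recall = TP/(TP+FN).
stand: TP=27, FN=17+11+13=41 → 27/68 = 0.3971

0.397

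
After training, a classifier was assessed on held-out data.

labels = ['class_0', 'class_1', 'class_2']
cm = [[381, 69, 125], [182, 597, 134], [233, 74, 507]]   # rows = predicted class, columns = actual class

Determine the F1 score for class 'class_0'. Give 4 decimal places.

0.5558

One-vs-rest for 'class_0': TP = diagonal; FP = other classes predicted 'class_0'; FN = 'class_0' predicted as other.
F1 score = 2·TP/(2·TP+FP+FN).
class_0: TP=381, FP=69+125=194, FN=182+233=415 → 762/1371 = 0.55580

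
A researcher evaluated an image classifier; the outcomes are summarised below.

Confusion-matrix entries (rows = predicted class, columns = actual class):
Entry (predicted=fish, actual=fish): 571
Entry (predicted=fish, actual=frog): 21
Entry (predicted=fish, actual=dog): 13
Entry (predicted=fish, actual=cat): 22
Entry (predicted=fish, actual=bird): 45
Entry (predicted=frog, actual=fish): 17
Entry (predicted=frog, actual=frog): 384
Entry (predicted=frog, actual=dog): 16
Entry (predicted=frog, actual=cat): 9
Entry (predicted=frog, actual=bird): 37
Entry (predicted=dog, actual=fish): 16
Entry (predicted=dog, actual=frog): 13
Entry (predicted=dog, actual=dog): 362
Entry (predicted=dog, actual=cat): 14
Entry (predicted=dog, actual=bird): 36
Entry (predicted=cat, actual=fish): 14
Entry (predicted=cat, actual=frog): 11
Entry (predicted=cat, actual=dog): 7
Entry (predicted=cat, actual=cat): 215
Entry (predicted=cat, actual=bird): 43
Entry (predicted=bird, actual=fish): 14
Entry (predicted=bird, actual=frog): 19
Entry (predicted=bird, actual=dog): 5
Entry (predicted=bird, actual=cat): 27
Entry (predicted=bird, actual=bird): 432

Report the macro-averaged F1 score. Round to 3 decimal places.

Per-class F1 score (2·TP/(2·TP+FP+FN)):
  fish: TP=571, FP=21+13+22+45=101, FN=17+16+14+14=61 → 1142/1304 = 0.8758
  frog: TP=384, FP=17+16+9+37=79, FN=21+13+11+19=64 → 768/911 = 0.8430
  dog: TP=362, FP=16+13+14+36=79, FN=13+16+7+5=41 → 724/844 = 0.8578
  cat: TP=215, FP=14+11+7+43=75, FN=22+9+14+27=72 → 430/577 = 0.7452
  bird: TP=432, FP=14+19+5+27=65, FN=45+37+36+43=161 → 864/1090 = 0.7927
Macro-F1 score = mean = (0.8758 + 0.8430 + 0.8578 + 0.7452 + 0.7927) / 5 = 0.823

0.823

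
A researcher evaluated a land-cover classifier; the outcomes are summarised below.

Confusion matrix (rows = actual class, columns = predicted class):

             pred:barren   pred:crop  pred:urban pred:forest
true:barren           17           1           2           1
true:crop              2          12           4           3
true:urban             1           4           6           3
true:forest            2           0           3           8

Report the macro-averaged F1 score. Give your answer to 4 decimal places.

0.6019

Per-class F1 score (2·TP/(2·TP+FP+FN)):
  barren: TP=17, FP=2+1+2=5, FN=1+2+1=4 → 34/43 = 0.79070
  crop: TP=12, FP=1+4+0=5, FN=2+4+3=9 → 24/38 = 0.63158
  urban: TP=6, FP=2+4+3=9, FN=1+4+3=8 → 12/29 = 0.41379
  forest: TP=8, FP=1+3+3=7, FN=2+0+3=5 → 16/28 = 0.57143
Macro-F1 score = mean = (0.79070 + 0.63158 + 0.41379 + 0.57143) / 4 = 0.6019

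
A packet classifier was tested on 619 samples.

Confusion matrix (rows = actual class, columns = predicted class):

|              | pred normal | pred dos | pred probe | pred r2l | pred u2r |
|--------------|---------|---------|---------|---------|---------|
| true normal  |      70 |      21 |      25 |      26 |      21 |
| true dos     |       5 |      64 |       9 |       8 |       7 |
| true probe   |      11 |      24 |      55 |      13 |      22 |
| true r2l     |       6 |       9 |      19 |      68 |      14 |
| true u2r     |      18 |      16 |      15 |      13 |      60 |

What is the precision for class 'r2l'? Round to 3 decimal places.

Treat 'r2l' as positive and all other classes as negative.
precision = TP/(TP+FP).
r2l: TP=68, FP=26+8+13+13=60 → 68/128 = 0.5313

0.531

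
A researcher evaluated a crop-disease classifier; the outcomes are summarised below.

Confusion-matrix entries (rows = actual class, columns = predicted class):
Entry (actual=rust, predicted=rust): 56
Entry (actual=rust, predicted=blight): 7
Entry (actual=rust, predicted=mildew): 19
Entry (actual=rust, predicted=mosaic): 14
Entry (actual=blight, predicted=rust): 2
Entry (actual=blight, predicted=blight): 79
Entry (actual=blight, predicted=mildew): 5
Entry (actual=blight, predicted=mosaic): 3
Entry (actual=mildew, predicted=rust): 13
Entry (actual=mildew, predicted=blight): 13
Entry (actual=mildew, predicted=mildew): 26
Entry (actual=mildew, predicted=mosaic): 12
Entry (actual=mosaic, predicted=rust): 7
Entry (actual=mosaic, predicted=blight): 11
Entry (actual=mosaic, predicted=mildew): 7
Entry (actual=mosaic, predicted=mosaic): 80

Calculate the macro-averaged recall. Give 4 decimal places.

Per-class recall (TP/(TP+FN)):
  rust: TP=56, FN=7+19+14=40 → 56/96 = 0.58333
  blight: TP=79, FN=2+5+3=10 → 79/89 = 0.88764
  mildew: TP=26, FN=13+13+12=38 → 26/64 = 0.40625
  mosaic: TP=80, FN=7+11+7=25 → 80/105 = 0.76190
Macro-recall = mean = (0.58333 + 0.88764 + 0.40625 + 0.76190) / 4 = 0.6598

0.6598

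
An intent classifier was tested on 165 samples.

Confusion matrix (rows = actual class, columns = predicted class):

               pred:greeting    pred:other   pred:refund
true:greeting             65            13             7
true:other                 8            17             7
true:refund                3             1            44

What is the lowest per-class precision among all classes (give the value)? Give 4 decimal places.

Per-class precision (TP/(TP+FP)):
  greeting: TP=65, FP=8+3=11 → 65/76 = 0.85526
  other: TP=17, FP=13+1=14 → 17/31 = 0.54839
  refund: TP=44, FP=7+7=14 → 44/58 = 0.75862
Lowest is class 'other' with precision = 0.5484.

0.5484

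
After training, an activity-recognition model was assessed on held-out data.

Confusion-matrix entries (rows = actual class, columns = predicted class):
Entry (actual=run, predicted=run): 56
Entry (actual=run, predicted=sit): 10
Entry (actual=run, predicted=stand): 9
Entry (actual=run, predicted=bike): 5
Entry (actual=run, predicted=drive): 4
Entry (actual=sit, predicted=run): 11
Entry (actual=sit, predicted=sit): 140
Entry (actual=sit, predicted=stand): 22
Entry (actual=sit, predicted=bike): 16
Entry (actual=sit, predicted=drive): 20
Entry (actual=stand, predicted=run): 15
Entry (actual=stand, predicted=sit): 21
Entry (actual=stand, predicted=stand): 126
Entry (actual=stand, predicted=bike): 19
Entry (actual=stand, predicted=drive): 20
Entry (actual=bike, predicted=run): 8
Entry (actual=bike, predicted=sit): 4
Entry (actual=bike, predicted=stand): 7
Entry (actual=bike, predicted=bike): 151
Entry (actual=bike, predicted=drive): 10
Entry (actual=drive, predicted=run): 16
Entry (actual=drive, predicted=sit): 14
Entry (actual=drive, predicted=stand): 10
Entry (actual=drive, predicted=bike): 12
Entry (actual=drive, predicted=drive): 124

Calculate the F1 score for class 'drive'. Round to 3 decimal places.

F1 score = 2·TP/(2·TP+FP+FN).
drive: TP=124, FP=4+20+20+10=54, FN=16+14+10+12=52 → 248/354 = 0.7006

0.701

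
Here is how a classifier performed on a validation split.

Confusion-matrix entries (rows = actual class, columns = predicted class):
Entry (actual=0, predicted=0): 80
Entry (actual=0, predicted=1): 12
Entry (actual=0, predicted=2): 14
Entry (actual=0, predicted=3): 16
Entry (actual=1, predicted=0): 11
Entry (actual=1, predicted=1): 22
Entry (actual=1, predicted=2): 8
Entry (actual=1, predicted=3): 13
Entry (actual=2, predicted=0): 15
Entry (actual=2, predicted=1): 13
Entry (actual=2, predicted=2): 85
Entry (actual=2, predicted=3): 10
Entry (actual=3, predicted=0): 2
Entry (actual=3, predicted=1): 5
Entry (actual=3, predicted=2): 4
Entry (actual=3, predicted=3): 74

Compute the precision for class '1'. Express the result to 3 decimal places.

One-vs-rest for '1': TP = diagonal; FP = other classes predicted '1'; FN = '1' predicted as other.
precision = TP/(TP+FP).
1: TP=22, FP=12+13+5=30 → 22/52 = 0.4231

0.423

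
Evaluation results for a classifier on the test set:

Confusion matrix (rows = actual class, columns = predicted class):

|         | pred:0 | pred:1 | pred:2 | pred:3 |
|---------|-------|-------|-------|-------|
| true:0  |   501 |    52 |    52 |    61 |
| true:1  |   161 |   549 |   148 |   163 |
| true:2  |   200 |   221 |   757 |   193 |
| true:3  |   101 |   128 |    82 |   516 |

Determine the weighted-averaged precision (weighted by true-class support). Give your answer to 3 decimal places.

Per-class precision (TP/(TP+FP)):
  0: TP=501, FP=161+200+101=462 → 501/963 = 0.5202
  1: TP=549, FP=52+221+128=401 → 549/950 = 0.5779
  2: TP=757, FP=52+148+82=282 → 757/1039 = 0.7286
  3: TP=516, FP=61+163+193=417 → 516/933 = 0.5531
Weighted-precision = Σ (supportᵢ/N)·precisionᵢ with N=3885: (666/3885)·0.5202 + (1021/3885)·0.5779 + (1371/3885)·0.7286 + (827/3885)·0.5531 = 0.616

0.616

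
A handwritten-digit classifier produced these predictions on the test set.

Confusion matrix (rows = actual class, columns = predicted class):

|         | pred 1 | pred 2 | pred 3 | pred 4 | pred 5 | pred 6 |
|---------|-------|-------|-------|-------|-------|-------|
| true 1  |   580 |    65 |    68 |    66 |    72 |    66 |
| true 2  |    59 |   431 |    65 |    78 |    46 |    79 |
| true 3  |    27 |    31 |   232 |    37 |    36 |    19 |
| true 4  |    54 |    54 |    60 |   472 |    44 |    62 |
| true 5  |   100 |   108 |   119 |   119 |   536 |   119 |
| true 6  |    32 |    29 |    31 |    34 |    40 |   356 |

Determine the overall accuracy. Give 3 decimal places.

Accuracy = trace / total = (580+431+232+472+536+356=2607) / 4426 = 2607/4426 = 0.589

0.589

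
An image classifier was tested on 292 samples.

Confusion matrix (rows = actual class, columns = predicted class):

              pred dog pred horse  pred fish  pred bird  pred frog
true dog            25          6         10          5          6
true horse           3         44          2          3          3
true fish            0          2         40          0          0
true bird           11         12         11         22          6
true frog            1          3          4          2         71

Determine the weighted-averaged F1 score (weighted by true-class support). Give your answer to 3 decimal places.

Per-class F1 score (2·TP/(2·TP+FP+FN)):
  dog: TP=25, FP=3+0+11+1=15, FN=6+10+5+6=27 → 50/92 = 0.5435
  horse: TP=44, FP=6+2+12+3=23, FN=3+2+3+3=11 → 88/122 = 0.7213
  fish: TP=40, FP=10+2+11+4=27, FN=0+2+0+0=2 → 80/109 = 0.7339
  bird: TP=22, FP=5+3+0+2=10, FN=11+12+11+6=40 → 44/94 = 0.4681
  frog: TP=71, FP=6+3+0+6=15, FN=1+3+4+2=10 → 142/167 = 0.8503
Weighted-F1 score = Σ (supportᵢ/N)·F1 scoreᵢ with N=292: (52/292)·0.5435 + (55/292)·0.7213 + (42/292)·0.7339 + (62/292)·0.4681 + (81/292)·0.8503 = 0.673

0.673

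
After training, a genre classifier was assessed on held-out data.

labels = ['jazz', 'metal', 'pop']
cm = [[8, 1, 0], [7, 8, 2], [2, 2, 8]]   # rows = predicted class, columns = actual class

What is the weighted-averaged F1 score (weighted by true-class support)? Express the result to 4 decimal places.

0.6321

Per-class F1 score (2·TP/(2·TP+FP+FN)):
  jazz: TP=8, FP=1+0=1, FN=7+2=9 → 16/26 = 0.61538
  metal: TP=8, FP=7+2=9, FN=1+2=3 → 16/28 = 0.57143
  pop: TP=8, FP=2+2=4, FN=0+2=2 → 16/22 = 0.72727
Weighted-F1 score = Σ (supportᵢ/N)·F1 scoreᵢ with N=38: (17/38)·0.61538 + (11/38)·0.57143 + (10/38)·0.72727 = 0.6321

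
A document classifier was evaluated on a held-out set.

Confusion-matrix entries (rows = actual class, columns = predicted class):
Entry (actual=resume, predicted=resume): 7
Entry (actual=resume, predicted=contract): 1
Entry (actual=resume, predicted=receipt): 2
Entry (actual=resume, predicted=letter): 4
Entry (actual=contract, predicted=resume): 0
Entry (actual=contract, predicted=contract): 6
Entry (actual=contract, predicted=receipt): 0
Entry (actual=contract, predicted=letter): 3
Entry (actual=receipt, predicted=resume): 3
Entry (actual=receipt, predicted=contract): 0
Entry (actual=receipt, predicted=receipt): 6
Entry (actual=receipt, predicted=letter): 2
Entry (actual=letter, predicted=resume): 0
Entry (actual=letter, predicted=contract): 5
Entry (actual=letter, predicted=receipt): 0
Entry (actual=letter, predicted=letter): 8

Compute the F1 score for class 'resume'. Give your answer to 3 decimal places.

0.583

Take TP from the diagonal, FP from the rest of the 'resume' prediction marginal, FN from the rest of the 'resume' actual marginal.
F1 score = 2·TP/(2·TP+FP+FN).
resume: TP=7, FP=0+3+0=3, FN=1+2+4=7 → 14/24 = 0.5833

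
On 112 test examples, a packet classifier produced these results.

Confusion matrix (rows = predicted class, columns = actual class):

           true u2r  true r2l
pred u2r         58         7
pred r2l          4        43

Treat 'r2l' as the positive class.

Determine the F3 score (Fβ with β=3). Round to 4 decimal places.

Fβ = (1+β²)·TP / ((1+β²)·TP + β²·FN + FP), with β²=9
= 10·43 / (10·43 + 9·7 + 4) = 0.8652

0.8652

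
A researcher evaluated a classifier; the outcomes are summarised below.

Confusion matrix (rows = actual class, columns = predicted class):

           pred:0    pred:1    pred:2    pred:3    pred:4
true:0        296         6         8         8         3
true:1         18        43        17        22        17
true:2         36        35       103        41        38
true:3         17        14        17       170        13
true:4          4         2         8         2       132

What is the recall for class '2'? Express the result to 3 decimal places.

0.407

Take TP from the diagonal, FP from the rest of the '2' prediction marginal, FN from the rest of the '2' actual marginal.
recall = TP/(TP+FN).
2: TP=103, FN=36+35+41+38=150 → 103/253 = 0.4071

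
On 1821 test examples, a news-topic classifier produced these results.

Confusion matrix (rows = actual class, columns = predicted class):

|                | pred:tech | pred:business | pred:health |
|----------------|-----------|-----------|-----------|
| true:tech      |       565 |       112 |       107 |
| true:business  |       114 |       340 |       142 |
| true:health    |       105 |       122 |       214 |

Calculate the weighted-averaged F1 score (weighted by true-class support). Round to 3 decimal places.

Per-class F1 score (2·TP/(2·TP+FP+FN)):
  tech: TP=565, FP=114+105=219, FN=112+107=219 → 1130/1568 = 0.7207
  business: TP=340, FP=112+122=234, FN=114+142=256 → 680/1170 = 0.5812
  health: TP=214, FP=107+142=249, FN=105+122=227 → 428/904 = 0.4735
Weighted-F1 score = Σ (supportᵢ/N)·F1 scoreᵢ with N=1821: (784/1821)·0.7207 + (596/1821)·0.5812 + (441/1821)·0.4735 = 0.615

0.615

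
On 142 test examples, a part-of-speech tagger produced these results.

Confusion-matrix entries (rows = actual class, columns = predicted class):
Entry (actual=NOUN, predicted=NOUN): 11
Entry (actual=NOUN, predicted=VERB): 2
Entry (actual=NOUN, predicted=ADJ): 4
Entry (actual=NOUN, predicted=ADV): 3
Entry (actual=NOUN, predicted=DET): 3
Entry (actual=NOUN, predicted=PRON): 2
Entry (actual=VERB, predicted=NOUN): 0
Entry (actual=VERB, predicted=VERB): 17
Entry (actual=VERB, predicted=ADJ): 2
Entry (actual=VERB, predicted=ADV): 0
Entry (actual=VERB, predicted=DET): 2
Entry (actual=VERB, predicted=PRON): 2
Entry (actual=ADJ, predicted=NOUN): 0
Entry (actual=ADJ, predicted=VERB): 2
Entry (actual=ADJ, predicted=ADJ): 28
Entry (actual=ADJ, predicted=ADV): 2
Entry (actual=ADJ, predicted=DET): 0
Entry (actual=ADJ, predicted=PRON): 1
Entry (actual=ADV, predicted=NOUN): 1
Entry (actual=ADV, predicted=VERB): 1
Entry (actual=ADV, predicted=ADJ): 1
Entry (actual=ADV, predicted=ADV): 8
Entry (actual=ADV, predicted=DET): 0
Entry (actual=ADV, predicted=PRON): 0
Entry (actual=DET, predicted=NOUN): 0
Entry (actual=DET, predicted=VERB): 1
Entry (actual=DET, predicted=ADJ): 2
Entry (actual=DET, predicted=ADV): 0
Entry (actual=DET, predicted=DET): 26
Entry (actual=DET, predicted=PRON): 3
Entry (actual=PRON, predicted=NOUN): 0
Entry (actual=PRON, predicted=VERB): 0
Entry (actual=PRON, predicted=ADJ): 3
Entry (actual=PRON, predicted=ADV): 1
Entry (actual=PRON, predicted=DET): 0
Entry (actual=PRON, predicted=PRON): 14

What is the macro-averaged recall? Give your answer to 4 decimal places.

0.7242

Per-class recall (TP/(TP+FN)):
  NOUN: TP=11, FN=2+4+3+3+2=14 → 11/25 = 0.44000
  VERB: TP=17, FN=0+2+0+2+2=6 → 17/23 = 0.73913
  ADJ: TP=28, FN=0+2+2+0+1=5 → 28/33 = 0.84848
  ADV: TP=8, FN=1+1+1+0+0=3 → 8/11 = 0.72727
  DET: TP=26, FN=0+1+2+0+3=6 → 26/32 = 0.81250
  PRON: TP=14, FN=0+0+3+1+0=4 → 14/18 = 0.77778
Macro-recall = mean = (0.44000 + 0.73913 + 0.84848 + 0.72727 + 0.81250 + 0.77778) / 6 = 0.7242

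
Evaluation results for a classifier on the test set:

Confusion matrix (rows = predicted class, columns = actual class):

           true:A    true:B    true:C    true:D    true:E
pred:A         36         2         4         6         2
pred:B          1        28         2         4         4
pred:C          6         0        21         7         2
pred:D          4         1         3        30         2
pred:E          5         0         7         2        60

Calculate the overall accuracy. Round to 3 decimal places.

Accuracy = trace / total = (36+28+21+30+60=175) / 239 = 175/239 = 0.732

0.732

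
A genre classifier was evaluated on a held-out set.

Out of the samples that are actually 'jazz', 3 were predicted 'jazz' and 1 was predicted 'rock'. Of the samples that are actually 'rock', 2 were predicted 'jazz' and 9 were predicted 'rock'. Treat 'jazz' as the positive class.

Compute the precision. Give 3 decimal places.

Precision = TP/(TP+FP) = 3/(3+2) = 3/5 = 0.600

0.600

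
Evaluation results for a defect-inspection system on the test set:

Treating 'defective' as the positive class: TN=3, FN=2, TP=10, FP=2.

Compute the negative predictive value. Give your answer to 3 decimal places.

0.600

NPV = TN/(TN+FN) = 3/(3+2) = 0.600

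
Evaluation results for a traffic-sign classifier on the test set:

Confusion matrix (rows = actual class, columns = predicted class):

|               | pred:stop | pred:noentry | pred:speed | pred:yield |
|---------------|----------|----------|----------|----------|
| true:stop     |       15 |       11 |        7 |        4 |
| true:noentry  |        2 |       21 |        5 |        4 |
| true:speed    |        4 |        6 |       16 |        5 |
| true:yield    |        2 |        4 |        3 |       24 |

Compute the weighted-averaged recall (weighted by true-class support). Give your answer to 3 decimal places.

0.571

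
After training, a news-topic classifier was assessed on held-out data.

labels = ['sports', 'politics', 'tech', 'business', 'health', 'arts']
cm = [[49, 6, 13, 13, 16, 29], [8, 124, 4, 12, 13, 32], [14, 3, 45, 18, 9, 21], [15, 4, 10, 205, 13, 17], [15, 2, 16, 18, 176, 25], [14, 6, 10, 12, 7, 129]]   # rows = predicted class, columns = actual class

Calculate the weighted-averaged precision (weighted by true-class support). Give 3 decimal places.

0.660

Per-class precision (TP/(TP+FP)):
  sports: TP=49, FP=6+13+13+16+29=77 → 49/126 = 0.3889
  politics: TP=124, FP=8+4+12+13+32=69 → 124/193 = 0.6425
  tech: TP=45, FP=14+3+18+9+21=65 → 45/110 = 0.4091
  business: TP=205, FP=15+4+10+13+17=59 → 205/264 = 0.7765
  health: TP=176, FP=15+2+16+18+25=76 → 176/252 = 0.6984
  arts: TP=129, FP=14+6+10+12+7=49 → 129/178 = 0.7247
Weighted-precision = Σ (supportᵢ/N)·precisionᵢ with N=1123: (115/1123)·0.3889 + (145/1123)·0.6425 + (98/1123)·0.4091 + (278/1123)·0.7765 + (234/1123)·0.6984 + (253/1123)·0.7247 = 0.660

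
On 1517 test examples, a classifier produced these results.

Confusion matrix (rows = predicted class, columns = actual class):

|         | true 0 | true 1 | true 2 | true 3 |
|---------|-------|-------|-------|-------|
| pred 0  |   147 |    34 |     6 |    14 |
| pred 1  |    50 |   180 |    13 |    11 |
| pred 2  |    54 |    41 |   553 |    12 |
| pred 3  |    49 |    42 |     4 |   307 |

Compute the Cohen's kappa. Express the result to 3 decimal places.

0.696

Observed agreement pₒ = trace/N = 1187/1517 = 0.7825
Expected agreement pₑ = Σ (rowᵢ·colᵢ)/N² = (300·201 + 297·254 + 576·660 + 344·402)/1517² = 0.2843
κ = (pₒ − pₑ)/(1 − pₑ) = (0.7825 − 0.2843)/(1 − 0.2843) = 0.696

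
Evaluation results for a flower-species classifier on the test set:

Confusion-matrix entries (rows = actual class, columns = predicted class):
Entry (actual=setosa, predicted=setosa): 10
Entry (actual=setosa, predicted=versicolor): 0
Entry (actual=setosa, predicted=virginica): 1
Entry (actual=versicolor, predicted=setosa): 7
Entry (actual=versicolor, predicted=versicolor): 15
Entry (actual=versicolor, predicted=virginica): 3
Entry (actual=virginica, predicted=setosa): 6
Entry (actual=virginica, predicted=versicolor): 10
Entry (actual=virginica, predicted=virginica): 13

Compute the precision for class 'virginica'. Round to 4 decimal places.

Treat 'virginica' as positive and all other classes as negative.
precision = TP/(TP+FP).
virginica: TP=13, FP=1+3=4 → 13/17 = 0.76471

0.7647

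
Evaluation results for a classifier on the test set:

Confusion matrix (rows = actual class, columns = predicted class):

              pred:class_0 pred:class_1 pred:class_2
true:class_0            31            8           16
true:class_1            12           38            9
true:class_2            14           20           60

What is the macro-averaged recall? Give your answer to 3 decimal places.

0.615

Per-class recall (TP/(TP+FN)):
  class_0: TP=31, FN=8+16=24 → 31/55 = 0.5636
  class_1: TP=38, FN=12+9=21 → 38/59 = 0.6441
  class_2: TP=60, FN=14+20=34 → 60/94 = 0.6383
Macro-recall = mean = (0.5636 + 0.6441 + 0.6383) / 3 = 0.615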